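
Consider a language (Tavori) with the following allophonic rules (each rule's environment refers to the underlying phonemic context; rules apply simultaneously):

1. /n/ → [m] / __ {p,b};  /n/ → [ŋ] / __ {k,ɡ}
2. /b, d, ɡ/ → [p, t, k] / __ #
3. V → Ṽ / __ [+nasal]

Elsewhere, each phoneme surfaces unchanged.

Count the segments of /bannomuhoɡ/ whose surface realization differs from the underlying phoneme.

3

Segments that undergo a rule: /a/ → [ã] (rule 3); /o/ → [õ] (rule 3); /ɡ/ → [k] (rule 2).
All other segments surface unchanged.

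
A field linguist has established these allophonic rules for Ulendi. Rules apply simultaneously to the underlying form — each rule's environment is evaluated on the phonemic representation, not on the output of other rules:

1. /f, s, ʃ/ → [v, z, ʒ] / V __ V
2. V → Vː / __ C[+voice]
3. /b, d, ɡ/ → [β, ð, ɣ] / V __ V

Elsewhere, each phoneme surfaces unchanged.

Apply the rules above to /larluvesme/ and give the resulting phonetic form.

[laːrluːvesme]

/a/ meets the environment for rule 2 (before a voiced consonant) → [aː].
/u/ (between /l/ and /v/) occurs before a voiced consonant → [uː] by rule 2.
/e/ (between /v/ and /s/) fails the environment for rule 2, so it stays [e].
/s/ (between /e/ and /m/) is in the target of rule 1 but the environment (between two vowels) is not met → [s].
/e/ (word-final): rule 2 targets it, but not before a voiced consonant → unchanged [e].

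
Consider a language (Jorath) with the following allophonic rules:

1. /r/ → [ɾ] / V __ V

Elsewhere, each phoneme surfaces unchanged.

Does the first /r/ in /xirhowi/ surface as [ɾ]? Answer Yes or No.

/r/ (between /i/ and /h/) fails the environment for rule 1, so it stays [r].
The actual realization is [r], not [ɾ].

No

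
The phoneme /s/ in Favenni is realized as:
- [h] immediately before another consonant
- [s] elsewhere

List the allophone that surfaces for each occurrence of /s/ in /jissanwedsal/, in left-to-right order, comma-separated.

Occurrence 1 (position 3): immediately before another consonant → [h].
Occurrence 2 (position 4): no conditioning environment matches → elsewhere allophone [s].
Occurrence 3 (position 10): no conditioning environment matches → elsewhere allophone [s].

[h], [s], [s]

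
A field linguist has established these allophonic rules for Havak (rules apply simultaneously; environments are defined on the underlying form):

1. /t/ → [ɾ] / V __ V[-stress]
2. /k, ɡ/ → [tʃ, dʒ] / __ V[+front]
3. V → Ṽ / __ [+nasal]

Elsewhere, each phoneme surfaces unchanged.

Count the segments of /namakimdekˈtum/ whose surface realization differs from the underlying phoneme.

Segments that undergo a rule: /a/ → [ã] (rule 3); /k/ → [tʃ] (rule 2); /i/ → [ĩ] (rule 3); /u/ → [ũ] (rule 3).
All other segments surface unchanged.

4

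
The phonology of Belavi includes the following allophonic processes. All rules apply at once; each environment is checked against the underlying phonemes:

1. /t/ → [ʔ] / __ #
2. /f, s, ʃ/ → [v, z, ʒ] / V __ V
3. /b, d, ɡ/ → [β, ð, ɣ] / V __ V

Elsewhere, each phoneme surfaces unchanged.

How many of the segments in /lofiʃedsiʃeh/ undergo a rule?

Segments that undergo a rule: /f/ → [v] (rule 2); /ʃ/ → [ʒ] (rule 2); /ʃ/ → [ʒ] (rule 2).
All other segments surface unchanged.

3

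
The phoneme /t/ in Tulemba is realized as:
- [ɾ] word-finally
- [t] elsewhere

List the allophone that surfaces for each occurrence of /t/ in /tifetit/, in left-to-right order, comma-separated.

Occurrence 1 (position 1): no conditioning environment matches → elsewhere allophone [t].
Occurrence 2 (position 5): no conditioning environment matches → elsewhere allophone [t].
Occurrence 3 (position 7): word-finally → [ɾ].

[t], [t], [ɾ]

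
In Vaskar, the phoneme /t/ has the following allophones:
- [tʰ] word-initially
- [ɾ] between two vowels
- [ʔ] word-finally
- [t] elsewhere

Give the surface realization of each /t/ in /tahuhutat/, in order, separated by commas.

[tʰ], [ɾ], [ʔ]

Occurrence 1 (position 1): word-initially → [tʰ].
Occurrence 2 (position 7): between two vowels → [ɾ].
Occurrence 3 (position 9): word-finally → [ʔ].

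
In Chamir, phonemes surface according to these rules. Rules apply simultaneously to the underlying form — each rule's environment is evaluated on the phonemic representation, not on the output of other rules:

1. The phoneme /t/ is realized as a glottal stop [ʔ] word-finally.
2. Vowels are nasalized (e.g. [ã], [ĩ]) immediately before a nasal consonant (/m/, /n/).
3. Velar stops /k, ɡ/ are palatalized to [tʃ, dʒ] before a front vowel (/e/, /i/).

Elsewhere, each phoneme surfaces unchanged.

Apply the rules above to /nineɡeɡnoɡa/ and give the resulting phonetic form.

[nĩnedʒeɡnoɡa]

/i/ meets the environment for rule 2 (before a nasal consonant) → [ĩ].
/e/ (between /n/ and /ɡ/): rule 2 targets it, but not before a nasal consonant → unchanged [e].
/ɡ/ (between /e/ and /e/): before a front vowel, so rule 3 applies → [dʒ].
/e/ (between /ɡ/ and /ɡ/): rule 2 targets it, but not before a nasal consonant → unchanged [e].
/ɡ/ (between /e/ and /n/) fails the environment for rule 3, so it stays [ɡ].
/o/ (between /n/ and /ɡ/) fails the environment for rule 2, so it stays [o].
/ɡ/ — between /o/ and /a/; rule 3 does not apply here → [ɡ].
/a/ (word-final): rule 2 targets it, but not before a nasal consonant → unchanged [a].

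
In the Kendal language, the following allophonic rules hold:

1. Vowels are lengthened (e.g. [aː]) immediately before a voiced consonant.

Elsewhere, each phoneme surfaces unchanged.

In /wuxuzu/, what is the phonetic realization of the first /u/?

/u/ (between /w/ and /x/) fails the environment for rule 1, so it stays [u].

[u]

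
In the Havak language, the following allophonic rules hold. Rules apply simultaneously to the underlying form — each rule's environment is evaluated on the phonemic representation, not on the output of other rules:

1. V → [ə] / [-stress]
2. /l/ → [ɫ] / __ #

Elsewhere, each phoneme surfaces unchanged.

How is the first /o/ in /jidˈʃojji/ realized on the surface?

/o/ (between /ʃ/ and /j/): rule 1 targets it, but not in an unstressed syllable → unchanged [o].

[o]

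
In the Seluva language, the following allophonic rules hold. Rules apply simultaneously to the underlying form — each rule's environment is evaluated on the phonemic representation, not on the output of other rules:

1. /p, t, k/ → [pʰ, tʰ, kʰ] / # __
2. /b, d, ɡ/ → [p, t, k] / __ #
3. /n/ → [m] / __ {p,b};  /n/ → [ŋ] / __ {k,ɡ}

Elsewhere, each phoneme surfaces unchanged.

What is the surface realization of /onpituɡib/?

/o/ — not in any rule's target class → [o].
/n/ (between /o/ and /p/): before a labial or velar stop, so rule 3 applies → [m].
/p/ — between /n/ and /i/; rule 1 does not apply here → [p].
/i/ (between /p/ and /t/) is unaffected → [i].
/t/ (between /i/ and /u/) is in the target of rule 1 but the environment (word-initially) is not met → [t].
/u/ — not in any rule's target class → [u].
/ɡ/ (between /u/ and /i/): rule 2 targets it, but not word-finally → unchanged [ɡ].
/i/ stays [i].
/b/ — word-final, word-finally — surfaces as [p] (rule 2).

[ompituɡip]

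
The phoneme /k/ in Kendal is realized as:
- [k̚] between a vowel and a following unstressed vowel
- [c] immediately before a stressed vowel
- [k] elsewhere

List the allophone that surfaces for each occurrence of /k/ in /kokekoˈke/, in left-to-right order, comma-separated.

Occurrence 1 (position 1): no conditioning environment matches → elsewhere allophone [k].
Occurrence 2 (position 3): between a vowel and a following unstressed vowel → [k̚].
Occurrence 3 (position 5): between a vowel and a following unstressed vowel → [k̚].
Occurrence 4 (position 7): immediately before a stressed vowel → [c].

[k], [k̚], [k̚], [c]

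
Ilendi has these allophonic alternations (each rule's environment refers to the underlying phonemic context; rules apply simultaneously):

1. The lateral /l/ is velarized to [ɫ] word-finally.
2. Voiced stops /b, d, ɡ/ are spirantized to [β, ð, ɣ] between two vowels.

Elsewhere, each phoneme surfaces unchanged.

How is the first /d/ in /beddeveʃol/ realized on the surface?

/d/ — between /e/ and /d/; rule 2 does not apply here → [d].

[d]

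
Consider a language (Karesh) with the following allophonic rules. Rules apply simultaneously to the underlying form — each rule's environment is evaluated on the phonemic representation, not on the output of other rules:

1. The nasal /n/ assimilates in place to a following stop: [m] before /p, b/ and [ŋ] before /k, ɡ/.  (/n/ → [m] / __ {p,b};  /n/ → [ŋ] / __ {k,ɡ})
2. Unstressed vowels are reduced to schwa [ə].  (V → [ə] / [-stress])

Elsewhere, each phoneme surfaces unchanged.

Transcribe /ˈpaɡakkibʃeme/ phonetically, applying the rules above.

/p/ (word-initial) is unaffected → [p].
/a/ (between /p/ and /ɡ/) is in the target of rule 2 but the environment (in an unstressed syllable) is not met → [a].
/ɡ/ stays [ɡ].
Rule 2 applies to /a/ (between /ɡ/ and /k/: in an unstressed syllable) → [ə].
/k/ stays [k].
/k/ — not in any rule's target class → [k].
/i/ (between /k/ and /b/): in an unstressed syllable, so rule 2 applies → [ə].
/b/ stays [b].
/ʃ/ stays [ʃ].
/e/ meets the environment for rule 2 (in an unstressed syllable) → [ə].
/m/ (between /e/ and /e/) is unaffected → [m].
/e/ (word-final): in an unstressed syllable, so rule 2 applies → [ə].

[ˈpaɡəkkəbʃəmə]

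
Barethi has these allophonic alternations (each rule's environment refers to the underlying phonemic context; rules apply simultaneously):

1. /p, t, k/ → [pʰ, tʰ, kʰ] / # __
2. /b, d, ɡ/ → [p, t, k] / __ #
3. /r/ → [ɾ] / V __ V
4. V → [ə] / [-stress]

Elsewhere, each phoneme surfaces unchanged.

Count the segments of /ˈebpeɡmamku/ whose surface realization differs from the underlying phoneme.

Segments that undergo a rule: /e/ → [ə] (rule 4); /a/ → [ə] (rule 4); /u/ → [ə] (rule 4).
All other segments surface unchanged.

3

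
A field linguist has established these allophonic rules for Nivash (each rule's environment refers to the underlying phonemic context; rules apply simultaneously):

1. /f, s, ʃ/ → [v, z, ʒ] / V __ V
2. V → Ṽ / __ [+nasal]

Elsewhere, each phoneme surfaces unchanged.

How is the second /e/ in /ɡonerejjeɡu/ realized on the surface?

/e/ (between /r/ and /j/) is in the target of rule 2 but the environment (before a nasal consonant) is not met → [e].

[e]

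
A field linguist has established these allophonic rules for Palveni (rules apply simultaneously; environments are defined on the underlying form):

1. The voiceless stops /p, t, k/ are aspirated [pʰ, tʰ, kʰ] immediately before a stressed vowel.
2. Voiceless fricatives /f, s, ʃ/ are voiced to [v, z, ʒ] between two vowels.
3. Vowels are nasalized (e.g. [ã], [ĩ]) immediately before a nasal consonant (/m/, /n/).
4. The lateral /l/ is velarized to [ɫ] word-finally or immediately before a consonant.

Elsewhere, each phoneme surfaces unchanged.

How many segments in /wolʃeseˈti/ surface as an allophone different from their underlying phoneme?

Segments that undergo a rule: /l/ → [ɫ] (rule 4); /s/ → [z] (rule 2); /t/ → [tʰ] (rule 1).
All other segments surface unchanged.

3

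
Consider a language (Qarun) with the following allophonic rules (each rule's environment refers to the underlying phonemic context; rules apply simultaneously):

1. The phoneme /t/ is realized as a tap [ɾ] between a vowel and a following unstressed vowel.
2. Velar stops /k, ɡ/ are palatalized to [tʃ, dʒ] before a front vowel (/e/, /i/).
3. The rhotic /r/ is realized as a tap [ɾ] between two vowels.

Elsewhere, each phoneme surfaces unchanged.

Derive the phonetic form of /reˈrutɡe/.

/r/ — word-initial; rule 3 does not apply here → [r].
/e/ (between /r/ and /r/) is unaffected → [e].
/r/ meets the environment for rule 3 (between two vowels) → [ɾ].
/u/ (between /r/ and /t/) is unaffected → [u].
/t/ (between /u/ and /ɡ/) fails the environment for rule 1, so it stays [t].
/ɡ/ meets the environment for rule 2 (before a front vowel) → [dʒ].
/e/ — not in any rule's target class → [e].

[reˈɾutdʒe]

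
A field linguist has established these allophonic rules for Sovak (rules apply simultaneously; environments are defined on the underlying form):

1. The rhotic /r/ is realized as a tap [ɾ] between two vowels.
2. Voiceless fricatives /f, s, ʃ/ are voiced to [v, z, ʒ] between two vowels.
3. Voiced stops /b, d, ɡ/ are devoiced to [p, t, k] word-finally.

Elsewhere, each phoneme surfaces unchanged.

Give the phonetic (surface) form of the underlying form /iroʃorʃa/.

/i/ (word-initial) is unaffected → [i].
/r/ meets the environment for rule 1 (between two vowels) → [ɾ].
/o/ stays [o].
Rule 2 applies to /ʃ/ (between /o/ and /o/: between two vowels) → [ʒ].
/o/ (between /ʃ/ and /r/) is unaffected → [o].
/r/ — between /o/ and /ʃ/; rule 1 does not apply here → [r].
/ʃ/ (between /r/ and /a/): rule 2 targets it, but not between two vowels → unchanged [ʃ].
/a/ (word-final) is unaffected → [a].

[iɾoʒorʃa]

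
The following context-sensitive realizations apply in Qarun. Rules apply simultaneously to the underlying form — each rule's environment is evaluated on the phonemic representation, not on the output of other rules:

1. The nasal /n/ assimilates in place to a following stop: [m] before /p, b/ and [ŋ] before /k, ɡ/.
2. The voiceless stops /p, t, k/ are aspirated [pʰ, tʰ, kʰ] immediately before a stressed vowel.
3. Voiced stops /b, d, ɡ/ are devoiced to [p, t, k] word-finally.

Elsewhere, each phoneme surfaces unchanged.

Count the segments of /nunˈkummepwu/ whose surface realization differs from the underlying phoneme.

2

Segments that undergo a rule: /n/ → [ŋ] (rule 1); /k/ → [kʰ] (rule 2).
All other segments surface unchanged.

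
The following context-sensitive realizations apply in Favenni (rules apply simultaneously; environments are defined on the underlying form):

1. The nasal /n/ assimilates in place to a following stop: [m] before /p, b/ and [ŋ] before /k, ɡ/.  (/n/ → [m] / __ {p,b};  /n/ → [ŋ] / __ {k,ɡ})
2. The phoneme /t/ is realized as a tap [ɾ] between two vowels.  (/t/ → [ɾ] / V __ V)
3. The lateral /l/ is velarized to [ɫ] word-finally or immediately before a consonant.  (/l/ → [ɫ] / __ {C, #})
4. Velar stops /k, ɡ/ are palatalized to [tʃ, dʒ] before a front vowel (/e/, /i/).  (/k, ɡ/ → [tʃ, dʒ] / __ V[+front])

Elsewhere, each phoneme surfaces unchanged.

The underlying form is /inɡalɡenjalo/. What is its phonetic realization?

/i/ stays [i].
/n/ (between /i/ and /ɡ/): before a labial or velar stop, so rule 1 applies → [ŋ].
/ɡ/ (between /n/ and /a/) fails the environment for rule 4, so it stays [ɡ].
/a/ stays [a].
/l/ meets the environment for rule 3 (word-finally or immediately before a consonant) → [ɫ].
/ɡ/ (between /l/ and /e/): before a front vowel, so rule 4 applies → [dʒ].
/e/ (between /ɡ/ and /n/) is unaffected → [e].
/n/ — between /e/ and /j/; rule 1 does not apply here → [n].
/j/ stays [j].
/a/ (between /j/ and /l/) is unaffected → [a].
/l/ (between /a/ and /o/) is in the target of rule 3 but the environment (word-finally or immediately before a consonant) is not met → [l].
/o/ (word-final) is unaffected → [o].

[iŋɡaɫdʒenjalo]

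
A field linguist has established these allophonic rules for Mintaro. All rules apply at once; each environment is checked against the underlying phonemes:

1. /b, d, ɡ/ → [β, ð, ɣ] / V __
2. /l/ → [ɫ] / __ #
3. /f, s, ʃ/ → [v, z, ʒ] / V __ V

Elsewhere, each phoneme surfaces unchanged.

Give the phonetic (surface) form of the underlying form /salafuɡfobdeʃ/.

[salavuɣfoβdeʃ]

/s/ — word-initial; rule 3 does not apply here → [s].
/l/ (between /a/ and /a/) fails the environment for rule 2, so it stays [l].
/f/ — between /a/ and /u/, between two vowels — surfaces as [v] (rule 3).
/ɡ/ meets the environment for rule 1 (immediately after a vowel) → [ɣ].
/f/ (between /ɡ/ and /o/) is in the target of rule 3 but the environment (between two vowels) is not met → [f].
/b/ meets the environment for rule 1 (immediately after a vowel) → [β].
/d/ — between /b/ and /e/; rule 1 does not apply here → [d].
/ʃ/ (word-final) fails the environment for rule 3, so it stays [ʃ].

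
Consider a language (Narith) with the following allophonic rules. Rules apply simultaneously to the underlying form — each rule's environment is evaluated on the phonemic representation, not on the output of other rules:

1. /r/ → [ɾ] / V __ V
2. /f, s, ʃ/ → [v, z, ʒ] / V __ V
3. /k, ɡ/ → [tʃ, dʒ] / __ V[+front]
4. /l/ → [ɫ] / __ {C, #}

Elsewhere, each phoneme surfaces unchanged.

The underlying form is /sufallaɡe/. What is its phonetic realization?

[suvaɫladʒe]

/s/ (word-initial): rule 2 targets it, but not between two vowels → unchanged [s].
/f/ — between /u/ and /a/, between two vowels — surfaces as [v] (rule 2).
/l/ (between /a/ and /l/): word-finally or immediately before a consonant, so rule 4 applies → [ɫ].
/l/ — between /l/ and /a/; rule 4 does not apply here → [l].
Rule 3 applies to /ɡ/ (between /a/ and /e/: before a front vowel) → [dʒ].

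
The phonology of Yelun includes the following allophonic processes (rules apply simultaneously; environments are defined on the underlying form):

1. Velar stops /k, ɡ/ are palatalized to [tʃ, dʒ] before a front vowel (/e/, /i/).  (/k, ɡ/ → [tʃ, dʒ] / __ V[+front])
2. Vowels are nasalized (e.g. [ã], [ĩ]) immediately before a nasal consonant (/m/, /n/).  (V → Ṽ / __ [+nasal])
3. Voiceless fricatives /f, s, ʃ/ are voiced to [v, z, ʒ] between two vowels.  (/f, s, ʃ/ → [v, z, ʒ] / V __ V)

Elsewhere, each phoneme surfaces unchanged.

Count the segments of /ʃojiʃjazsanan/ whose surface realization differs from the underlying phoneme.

Segments that undergo a rule: /a/ → [ã] (rule 2); /a/ → [ã] (rule 2).
All other segments surface unchanged.

2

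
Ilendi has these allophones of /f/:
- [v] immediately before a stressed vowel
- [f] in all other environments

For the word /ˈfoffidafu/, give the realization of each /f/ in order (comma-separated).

Occurrence 1 (position 1): immediately before a stressed vowel → [v].
Occurrence 2 (position 3): no conditioning environment matches → elsewhere allophone [f].
Occurrence 3 (position 4): no conditioning environment matches → elsewhere allophone [f].
Occurrence 4 (position 8): no conditioning environment matches → elsewhere allophone [f].

[v], [f], [f], [f]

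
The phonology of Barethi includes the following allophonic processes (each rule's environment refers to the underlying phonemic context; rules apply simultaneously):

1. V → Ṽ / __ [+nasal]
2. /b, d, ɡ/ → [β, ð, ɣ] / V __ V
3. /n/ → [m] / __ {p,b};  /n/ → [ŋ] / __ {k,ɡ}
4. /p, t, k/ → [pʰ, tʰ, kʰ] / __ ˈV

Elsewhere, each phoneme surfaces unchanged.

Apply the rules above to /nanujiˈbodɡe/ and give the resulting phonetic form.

/n/ (word-initial) is in the target of rule 3 but the environment (before a labial or velar stop) is not met → [n].
/a/ meets the environment for rule 1 (before a nasal consonant) → [ã].
/n/ (between /a/ and /u/) is in the target of rule 3 but the environment (before a labial or velar stop) is not met → [n].
/u/ — between /n/ and /j/; rule 1 does not apply here → [u].
/j/ (between /u/ and /i/): no rule targets it → [j].
/i/ (between /j/ and /b/): rule 1 targets it, but not before a nasal consonant → unchanged [i].
Rule 2 applies to /b/ (between /i/ and /o/: between two vowels) → [β].
/o/ (between /b/ and /d/) fails the environment for rule 1, so it stays [o].
/d/ (between /o/ and /ɡ/) fails the environment for rule 2, so it stays [d].
/ɡ/ (between /d/ and /e/) is in the target of rule 2 but the environment (between two vowels) is not met → [ɡ].
/e/ (word-final) is in the target of rule 1 but the environment (before a nasal consonant) is not met → [e].

[nãnujiˈβodɡe]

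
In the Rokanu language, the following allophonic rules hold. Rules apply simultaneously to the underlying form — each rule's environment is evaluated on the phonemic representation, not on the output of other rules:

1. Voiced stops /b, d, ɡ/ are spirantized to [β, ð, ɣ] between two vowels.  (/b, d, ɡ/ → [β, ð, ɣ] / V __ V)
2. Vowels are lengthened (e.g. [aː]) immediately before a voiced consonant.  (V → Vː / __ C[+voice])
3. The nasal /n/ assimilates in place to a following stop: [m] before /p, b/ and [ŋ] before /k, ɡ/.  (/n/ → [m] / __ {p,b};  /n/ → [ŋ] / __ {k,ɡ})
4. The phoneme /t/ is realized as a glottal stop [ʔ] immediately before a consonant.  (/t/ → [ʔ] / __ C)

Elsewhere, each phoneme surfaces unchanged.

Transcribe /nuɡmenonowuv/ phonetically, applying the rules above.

[nuːɡmeːnoːnoːwuːv]

/n/ — word-initial; rule 3 does not apply here → [n].
Rule 2 applies to /u/ (between /n/ and /ɡ/: before a voiced consonant) → [uː].
/ɡ/ (between /u/ and /m/) fails the environment for rule 1, so it stays [ɡ].
/e/ — between /m/ and /n/, before a voiced consonant — surfaces as [eː] (rule 2).
/n/ — between /e/ and /o/; rule 3 does not apply here → [n].
/o/ meets the environment for rule 2 (before a voiced consonant) → [oː].
/n/ (between /o/ and /o/) fails the environment for rule 3, so it stays [n].
Rule 2 applies to /o/ (between /n/ and /w/: before a voiced consonant) → [oː].
/u/ meets the environment for rule 2 (before a voiced consonant) → [uː].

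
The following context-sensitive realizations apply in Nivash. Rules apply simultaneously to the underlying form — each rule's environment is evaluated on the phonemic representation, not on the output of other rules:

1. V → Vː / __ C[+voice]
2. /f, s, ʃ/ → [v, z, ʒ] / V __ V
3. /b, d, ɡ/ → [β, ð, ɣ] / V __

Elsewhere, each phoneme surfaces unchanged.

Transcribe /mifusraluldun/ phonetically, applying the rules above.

[mivusraːluːlduːn]

/i/ (between /m/ and /f/): rule 1 targets it, but not before a voiced consonant → unchanged [i].
Rule 2 applies to /f/ (between /i/ and /u/: between two vowels) → [v].
/u/ (between /f/ and /s/): rule 1 targets it, but not before a voiced consonant → unchanged [u].
/s/ — between /u/ and /r/; rule 2 does not apply here → [s].
/a/ — between /r/ and /l/, before a voiced consonant — surfaces as [aː] (rule 1).
/u/ (between /l/ and /l/): before a voiced consonant, so rule 1 applies → [uː].
/d/ (between /l/ and /u/) is in the target of rule 3 but the environment (immediately after a vowel) is not met → [d].
Rule 1 applies to /u/ (between /d/ and /n/: before a voiced consonant) → [uː].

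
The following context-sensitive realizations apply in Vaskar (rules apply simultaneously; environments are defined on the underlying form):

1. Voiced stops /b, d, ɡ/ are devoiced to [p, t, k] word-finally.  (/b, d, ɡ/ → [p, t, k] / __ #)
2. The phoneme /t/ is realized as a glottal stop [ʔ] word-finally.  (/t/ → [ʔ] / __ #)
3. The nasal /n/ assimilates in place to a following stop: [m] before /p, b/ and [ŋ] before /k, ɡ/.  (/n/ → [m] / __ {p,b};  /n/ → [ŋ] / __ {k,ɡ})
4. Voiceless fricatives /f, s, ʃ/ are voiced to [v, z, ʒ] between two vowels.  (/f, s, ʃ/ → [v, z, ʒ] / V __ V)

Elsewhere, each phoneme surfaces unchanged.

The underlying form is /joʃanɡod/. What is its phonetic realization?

/j/ stays [j].
/o/ — not in any rule's target class → [o].
/ʃ/ — between /o/ and /a/, between two vowels — surfaces as [ʒ] (rule 4).
/a/ (between /ʃ/ and /n/) is unaffected → [a].
/n/ (between /a/ and /ɡ/): before a labial or velar stop, so rule 3 applies → [ŋ].
/ɡ/ (between /n/ and /o/) fails the environment for rule 1, so it stays [ɡ].
/o/ (between /ɡ/ and /d/): no rule targets it → [o].
/d/ (word-final): word-finally, so rule 1 applies → [t].

[joʒaŋɡot]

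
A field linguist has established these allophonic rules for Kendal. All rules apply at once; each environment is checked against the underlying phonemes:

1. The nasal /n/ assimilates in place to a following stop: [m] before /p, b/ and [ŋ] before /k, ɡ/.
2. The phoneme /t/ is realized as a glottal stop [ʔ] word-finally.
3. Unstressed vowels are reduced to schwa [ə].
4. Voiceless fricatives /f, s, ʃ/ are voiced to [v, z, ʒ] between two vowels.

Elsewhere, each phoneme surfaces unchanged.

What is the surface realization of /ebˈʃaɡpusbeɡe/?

Rule 3 applies to /e/ (word-initial: in an unstressed syllable) → [ə].
/b/ (between /e/ and /ʃ/): no rule targets it → [b].
/ʃ/ (between /b/ and /a/): rule 4 targets it, but not between two vowels → unchanged [ʃ].
/a/ (between /ʃ/ and /ɡ/) fails the environment for rule 3, so it stays [a].
/ɡ/ (between /a/ and /p/) is unaffected → [ɡ].
/p/ (between /ɡ/ and /u/) is unaffected → [p].
Rule 3 applies to /u/ (between /p/ and /s/: in an unstressed syllable) → [ə].
/s/ (between /u/ and /b/): rule 4 targets it, but not between two vowels → unchanged [s].
/b/ — not in any rule's target class → [b].
/e/ — between /b/ and /ɡ/, in an unstressed syllable — surfaces as [ə] (rule 3).
/ɡ/ (between /e/ and /e/): no rule targets it → [ɡ].
Rule 3 applies to /e/ (word-final: in an unstressed syllable) → [ə].

[əbˈʃaɡpəsbəɡə]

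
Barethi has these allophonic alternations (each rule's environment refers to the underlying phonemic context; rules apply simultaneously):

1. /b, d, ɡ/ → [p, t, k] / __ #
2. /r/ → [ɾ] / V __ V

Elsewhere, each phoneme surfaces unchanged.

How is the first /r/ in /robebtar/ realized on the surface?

/r/ (word-initial): rule 2 targets it, but not between two vowels → unchanged [r].

[r]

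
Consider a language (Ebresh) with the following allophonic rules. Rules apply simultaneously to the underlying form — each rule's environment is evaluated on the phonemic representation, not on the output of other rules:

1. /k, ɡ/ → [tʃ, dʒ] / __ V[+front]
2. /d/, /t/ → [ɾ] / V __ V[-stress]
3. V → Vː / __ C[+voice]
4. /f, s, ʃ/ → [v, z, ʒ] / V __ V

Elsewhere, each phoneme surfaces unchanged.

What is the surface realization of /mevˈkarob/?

/m/ stays [m].
/e/ — between /m/ and /v/, before a voiced consonant — surfaces as [eː] (rule 3).
/v/ stays [v].
/k/ — between /v/ and /a/; rule 1 does not apply here → [k].
Rule 3 applies to /a/ (between /k/ and /r/: before a voiced consonant) → [aː].
/r/ (between /a/ and /o/) is unaffected → [r].
/o/ (between /r/ and /b/): before a voiced consonant, so rule 3 applies → [oː].
/b/ stays [b].

[meːvˈkaːroːb]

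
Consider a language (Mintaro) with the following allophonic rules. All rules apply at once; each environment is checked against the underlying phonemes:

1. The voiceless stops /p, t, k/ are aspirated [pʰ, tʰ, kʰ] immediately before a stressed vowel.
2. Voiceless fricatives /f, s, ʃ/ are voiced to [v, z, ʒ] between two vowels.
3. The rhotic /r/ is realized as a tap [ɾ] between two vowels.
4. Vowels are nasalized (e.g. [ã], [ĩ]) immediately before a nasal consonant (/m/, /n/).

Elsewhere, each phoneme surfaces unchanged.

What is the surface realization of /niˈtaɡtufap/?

[niˈtʰaɡtuvap]

/n/ — not in any rule's target class → [n].
/i/ (between /n/ and /t/) is in the target of rule 4 but the environment (before a nasal consonant) is not met → [i].
/t/ (between /i/ and /a/): immediately before a stressed vowel, so rule 1 applies → [tʰ].
/a/ (between /t/ and /ɡ/) is in the target of rule 4 but the environment (before a nasal consonant) is not met → [a].
/ɡ/ — not in any rule's target class → [ɡ].
/t/ — between /ɡ/ and /u/; rule 1 does not apply here → [t].
/u/ — between /t/ and /f/; rule 4 does not apply here → [u].
/f/ (between /u/ and /a/) occurs between two vowels → [v] by rule 2.
/a/ (between /f/ and /p/): rule 4 targets it, but not before a nasal consonant → unchanged [a].
/p/ (word-final) is in the target of rule 1 but the environment (immediately before a stressed vowel) is not met → [p].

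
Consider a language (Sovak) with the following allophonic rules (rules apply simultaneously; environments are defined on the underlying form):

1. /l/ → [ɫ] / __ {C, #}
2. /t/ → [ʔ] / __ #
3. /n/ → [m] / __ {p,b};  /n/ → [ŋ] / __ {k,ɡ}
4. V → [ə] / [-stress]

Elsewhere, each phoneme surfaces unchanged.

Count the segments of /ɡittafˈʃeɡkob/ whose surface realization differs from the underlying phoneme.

Segments that undergo a rule: /i/ → [ə] (rule 4); /a/ → [ə] (rule 4); /o/ → [ə] (rule 4).
All other segments surface unchanged.

3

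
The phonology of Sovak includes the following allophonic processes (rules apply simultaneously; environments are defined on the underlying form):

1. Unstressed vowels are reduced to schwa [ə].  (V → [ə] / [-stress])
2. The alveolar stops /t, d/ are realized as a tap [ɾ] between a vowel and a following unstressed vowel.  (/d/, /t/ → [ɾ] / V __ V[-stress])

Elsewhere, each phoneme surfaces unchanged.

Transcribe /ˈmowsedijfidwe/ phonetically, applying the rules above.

[ˈmowsəɾəjfədwə]

/m/ — not in any rule's target class → [m].
/o/ (between /m/ and /w/): rule 1 targets it, but not in an unstressed syllable → unchanged [o].
/w/ (between /o/ and /s/): no rule targets it → [w].
/s/ — not in any rule's target class → [s].
Rule 1 applies to /e/ (between /s/ and /d/: in an unstressed syllable) → [ə].
Rule 2 applies to /d/ (between /e/ and /i/: between a vowel and a following unstressed vowel) → [ɾ].
Rule 1 applies to /i/ (between /d/ and /j/: in an unstressed syllable) → [ə].
/j/ — not in any rule's target class → [j].
/f/ (between /j/ and /i/): no rule targets it → [f].
Rule 1 applies to /i/ (between /f/ and /d/: in an unstressed syllable) → [ə].
/d/ — between /i/ and /w/; rule 2 does not apply here → [d].
/w/ — not in any rule's target class → [w].
/e/ (word-final) occurs in an unstressed syllable → [ə] by rule 1.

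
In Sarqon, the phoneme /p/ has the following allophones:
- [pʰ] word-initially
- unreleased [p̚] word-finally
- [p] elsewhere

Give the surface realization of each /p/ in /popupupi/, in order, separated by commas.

Occurrence 1 (position 1): word-initially → [pʰ].
Occurrence 2 (position 3): no conditioning environment matches → elsewhere allophone [p].
Occurrence 3 (position 5): no conditioning environment matches → elsewhere allophone [p].
Occurrence 4 (position 7): no conditioning environment matches → elsewhere allophone [p].

[pʰ], [p], [p], [p]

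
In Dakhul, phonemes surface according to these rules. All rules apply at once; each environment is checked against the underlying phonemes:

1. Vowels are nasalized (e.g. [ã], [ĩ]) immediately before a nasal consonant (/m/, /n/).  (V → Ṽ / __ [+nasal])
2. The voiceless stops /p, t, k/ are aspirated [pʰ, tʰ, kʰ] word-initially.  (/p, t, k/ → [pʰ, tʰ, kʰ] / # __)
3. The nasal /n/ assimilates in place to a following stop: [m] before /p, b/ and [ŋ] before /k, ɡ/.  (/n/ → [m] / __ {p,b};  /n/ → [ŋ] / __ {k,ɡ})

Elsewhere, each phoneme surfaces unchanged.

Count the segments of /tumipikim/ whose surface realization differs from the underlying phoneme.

Segments that undergo a rule: /t/ → [tʰ] (rule 2); /u/ → [ũ] (rule 1); /i/ → [ĩ] (rule 1).
All other segments surface unchanged.

3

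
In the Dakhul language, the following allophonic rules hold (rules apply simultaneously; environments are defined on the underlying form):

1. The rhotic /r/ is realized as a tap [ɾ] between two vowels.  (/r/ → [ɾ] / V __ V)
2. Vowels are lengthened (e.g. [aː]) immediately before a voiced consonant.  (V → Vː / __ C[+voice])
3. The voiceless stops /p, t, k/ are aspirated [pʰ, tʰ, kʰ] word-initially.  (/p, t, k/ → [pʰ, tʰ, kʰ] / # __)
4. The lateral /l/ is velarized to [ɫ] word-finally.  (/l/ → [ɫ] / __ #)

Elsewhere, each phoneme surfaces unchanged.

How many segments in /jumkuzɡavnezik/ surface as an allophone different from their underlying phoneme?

4

Segments that undergo a rule: /u/ → [uː] (rule 2); /u/ → [uː] (rule 2); /a/ → [aː] (rule 2); /e/ → [eː] (rule 2).
All other segments surface unchanged.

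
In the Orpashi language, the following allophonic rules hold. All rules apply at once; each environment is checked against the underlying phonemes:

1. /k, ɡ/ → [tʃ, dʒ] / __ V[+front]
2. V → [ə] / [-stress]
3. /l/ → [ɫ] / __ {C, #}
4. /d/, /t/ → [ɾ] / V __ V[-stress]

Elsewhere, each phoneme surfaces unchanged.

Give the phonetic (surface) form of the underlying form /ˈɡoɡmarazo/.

/ɡ/ (word-initial): rule 1 targets it, but not before a front vowel → unchanged [ɡ].
/o/ (between /ɡ/ and /ɡ/) fails the environment for rule 2, so it stays [o].
/ɡ/ — between /o/ and /m/; rule 1 does not apply here → [ɡ].
/m/ — not in any rule's target class → [m].
/a/ — between /m/ and /r/, in an unstressed syllable — surfaces as [ə] (rule 2).
/r/ (between /a/ and /a/) is unaffected → [r].
/a/ (between /r/ and /z/): in an unstressed syllable, so rule 2 applies → [ə].
/z/ (between /a/ and /o/): no rule targets it → [z].
/o/ (word-final): in an unstressed syllable, so rule 2 applies → [ə].

[ˈɡoɡmərəzə]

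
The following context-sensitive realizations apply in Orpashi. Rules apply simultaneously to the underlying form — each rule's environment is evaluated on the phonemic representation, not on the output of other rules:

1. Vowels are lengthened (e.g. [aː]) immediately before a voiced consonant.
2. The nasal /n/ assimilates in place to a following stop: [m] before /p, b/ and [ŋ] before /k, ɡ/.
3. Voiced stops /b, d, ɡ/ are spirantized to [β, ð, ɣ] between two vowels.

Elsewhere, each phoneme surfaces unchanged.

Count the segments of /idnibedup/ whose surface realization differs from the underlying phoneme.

5

Segments that undergo a rule: /i/ → [iː] (rule 1); /i/ → [iː] (rule 1); /b/ → [β] (rule 3); /e/ → [eː] (rule 1); /d/ → [ð] (rule 3).
All other segments surface unchanged.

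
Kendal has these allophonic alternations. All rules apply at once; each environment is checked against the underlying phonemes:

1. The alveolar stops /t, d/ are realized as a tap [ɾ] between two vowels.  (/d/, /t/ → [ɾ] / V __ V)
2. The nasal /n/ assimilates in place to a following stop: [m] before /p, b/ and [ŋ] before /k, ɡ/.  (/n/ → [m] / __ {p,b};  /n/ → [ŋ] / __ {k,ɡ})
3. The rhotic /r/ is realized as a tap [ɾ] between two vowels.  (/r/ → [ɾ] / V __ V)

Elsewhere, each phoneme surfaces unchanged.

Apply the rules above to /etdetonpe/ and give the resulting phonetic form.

[etdeɾompe]

/t/ (between /e/ and /d/) fails the environment for rule 1, so it stays [t].
/d/ (between /t/ and /e/): rule 1 targets it, but not between two vowels → unchanged [d].
/t/ — between /e/ and /o/, between two vowels — surfaces as [ɾ] (rule 1).
Rule 2 applies to /n/ (between /o/ and /p/: before a labial or velar stop) → [m].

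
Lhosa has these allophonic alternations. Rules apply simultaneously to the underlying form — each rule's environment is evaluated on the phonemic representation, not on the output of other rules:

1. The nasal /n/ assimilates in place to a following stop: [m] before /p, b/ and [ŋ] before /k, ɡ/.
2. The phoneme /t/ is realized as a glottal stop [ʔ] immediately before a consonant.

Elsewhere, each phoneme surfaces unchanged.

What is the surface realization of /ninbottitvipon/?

[nimboʔtiʔvipon]

/n/ (word-initial) fails the environment for rule 1, so it stays [n].
/i/ (between /n/ and /n/) is unaffected → [i].
/n/ (between /i/ and /b/): before a labial or velar stop, so rule 1 applies → [m].
/b/ — not in any rule's target class → [b].
/o/ (between /b/ and /t/): no rule targets it → [o].
/t/ (between /o/ and /t/): immediately before a consonant, so rule 2 applies → [ʔ].
/t/ (between /t/ and /i/) is in the target of rule 2 but the environment (immediately before a consonant) is not met → [t].
/i/ (between /t/ and /t/): no rule targets it → [i].
/t/ (between /i/ and /v/) occurs immediately before a consonant → [ʔ] by rule 2.
/v/ — not in any rule's target class → [v].
/i/ — not in any rule's target class → [i].
/p/ stays [p].
/o/ (between /p/ and /n/) is unaffected → [o].
/n/ — word-final; rule 1 does not apply here → [n].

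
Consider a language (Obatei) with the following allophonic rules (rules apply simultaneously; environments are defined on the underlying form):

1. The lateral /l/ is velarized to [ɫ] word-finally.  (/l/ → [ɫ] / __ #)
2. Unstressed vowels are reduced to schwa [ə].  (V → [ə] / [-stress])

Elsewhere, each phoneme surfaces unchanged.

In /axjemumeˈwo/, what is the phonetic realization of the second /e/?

[ə]

/e/ meets the environment for rule 2 (in an unstressed syllable) → [ə].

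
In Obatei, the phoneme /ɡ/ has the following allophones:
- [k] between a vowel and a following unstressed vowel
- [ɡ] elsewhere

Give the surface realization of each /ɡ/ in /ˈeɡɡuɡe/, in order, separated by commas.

Occurrence 1 (position 2): no conditioning environment matches → elsewhere allophone [ɡ].
Occurrence 2 (position 3): no conditioning environment matches → elsewhere allophone [ɡ].
Occurrence 3 (position 5): between a vowel and a following unstressed vowel → [k].

[ɡ], [ɡ], [k]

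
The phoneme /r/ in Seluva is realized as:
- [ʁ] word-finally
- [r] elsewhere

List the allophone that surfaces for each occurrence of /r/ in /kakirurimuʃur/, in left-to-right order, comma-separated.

Occurrence 1 (position 5): no conditioning environment matches → elsewhere allophone [r].
Occurrence 2 (position 7): no conditioning environment matches → elsewhere allophone [r].
Occurrence 3 (position 13): word-finally → [ʁ].

[r], [r], [ʁ]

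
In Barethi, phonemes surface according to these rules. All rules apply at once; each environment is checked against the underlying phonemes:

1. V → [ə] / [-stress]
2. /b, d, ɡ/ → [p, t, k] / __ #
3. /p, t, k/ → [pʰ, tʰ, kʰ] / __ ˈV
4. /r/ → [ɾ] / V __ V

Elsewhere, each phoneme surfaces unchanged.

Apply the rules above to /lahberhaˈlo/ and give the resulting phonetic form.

[ləhbərhəˈlo]

/l/ — not in any rule's target class → [l].
/a/ meets the environment for rule 1 (in an unstressed syllable) → [ə].
/h/ — not in any rule's target class → [h].
/b/ (between /h/ and /e/) is in the target of rule 2 but the environment (word-finally) is not met → [b].
/e/ (between /b/ and /r/) occurs in an unstressed syllable → [ə] by rule 1.
/r/ (between /e/ and /h/): rule 4 targets it, but not between two vowels → unchanged [r].
/h/ (between /r/ and /a/) is unaffected → [h].
Rule 1 applies to /a/ (between /h/ and /l/: in an unstressed syllable) → [ə].
/l/ stays [l].
/o/ — word-final; rule 1 does not apply here → [o].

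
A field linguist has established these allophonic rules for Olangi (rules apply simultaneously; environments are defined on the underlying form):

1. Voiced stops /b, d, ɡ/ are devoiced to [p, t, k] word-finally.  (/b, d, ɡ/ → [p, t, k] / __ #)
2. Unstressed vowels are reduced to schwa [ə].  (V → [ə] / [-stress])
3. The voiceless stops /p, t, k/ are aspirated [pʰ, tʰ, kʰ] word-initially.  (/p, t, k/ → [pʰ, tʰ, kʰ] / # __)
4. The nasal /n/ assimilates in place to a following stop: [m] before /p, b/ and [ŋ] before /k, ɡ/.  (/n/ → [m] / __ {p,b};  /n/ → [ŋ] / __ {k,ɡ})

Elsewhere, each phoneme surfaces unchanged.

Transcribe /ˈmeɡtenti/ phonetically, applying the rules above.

/e/ (between /m/ and /ɡ/) fails the environment for rule 2, so it stays [e].
/ɡ/ — between /e/ and /t/; rule 1 does not apply here → [ɡ].
/t/ (between /ɡ/ and /e/) fails the environment for rule 3, so it stays [t].
/e/ (between /t/ and /n/): in an unstressed syllable, so rule 2 applies → [ə].
/n/ (between /e/ and /t/): rule 4 targets it, but not before a labial or velar stop → unchanged [n].
/t/ (between /n/ and /i/) fails the environment for rule 3, so it stays [t].
/i/ (word-final) occurs in an unstressed syllable → [ə] by rule 2.

[ˈmeɡtəntə]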